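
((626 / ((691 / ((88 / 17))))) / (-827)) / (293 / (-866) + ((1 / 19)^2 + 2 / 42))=361660762848 / 18365003327749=0.02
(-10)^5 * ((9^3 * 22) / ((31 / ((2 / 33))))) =-97200000 / 31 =-3135483.87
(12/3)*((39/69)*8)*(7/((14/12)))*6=14976/23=651.13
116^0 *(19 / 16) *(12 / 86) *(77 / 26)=4389 / 8944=0.49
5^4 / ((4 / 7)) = 4375 / 4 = 1093.75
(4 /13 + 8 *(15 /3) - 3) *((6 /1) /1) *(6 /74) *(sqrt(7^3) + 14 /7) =17460 /481 + 61110 *sqrt(7) /481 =372.44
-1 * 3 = -3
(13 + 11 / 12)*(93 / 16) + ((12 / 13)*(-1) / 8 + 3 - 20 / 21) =82.82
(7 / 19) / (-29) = -7 / 551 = -0.01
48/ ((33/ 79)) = 1264/ 11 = 114.91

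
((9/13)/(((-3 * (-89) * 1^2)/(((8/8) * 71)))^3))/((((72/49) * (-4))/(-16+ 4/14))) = 137795735/3959105904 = 0.03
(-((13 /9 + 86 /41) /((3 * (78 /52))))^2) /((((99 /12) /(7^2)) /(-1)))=3.68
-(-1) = 1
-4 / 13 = -0.31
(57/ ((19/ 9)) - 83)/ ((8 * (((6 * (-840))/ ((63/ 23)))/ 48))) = 21/ 115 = 0.18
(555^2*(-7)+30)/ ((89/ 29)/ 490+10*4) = -30638820450/ 568489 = -53895.19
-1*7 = -7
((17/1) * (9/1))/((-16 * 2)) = -153/32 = -4.78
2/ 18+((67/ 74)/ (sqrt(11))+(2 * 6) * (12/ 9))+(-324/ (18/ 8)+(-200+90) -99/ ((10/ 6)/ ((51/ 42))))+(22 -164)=-284771/ 630+67 * sqrt(11)/ 814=-451.74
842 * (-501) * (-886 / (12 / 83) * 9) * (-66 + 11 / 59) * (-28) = 2529579406104828 / 59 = 42874227222115.73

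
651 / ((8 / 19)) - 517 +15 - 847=1577 / 8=197.12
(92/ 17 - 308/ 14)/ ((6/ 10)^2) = -2350/ 51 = -46.08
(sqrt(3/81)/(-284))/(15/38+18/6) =-19* sqrt(3)/164862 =-0.00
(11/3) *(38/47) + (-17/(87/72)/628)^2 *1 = 8666527126/2922903069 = 2.97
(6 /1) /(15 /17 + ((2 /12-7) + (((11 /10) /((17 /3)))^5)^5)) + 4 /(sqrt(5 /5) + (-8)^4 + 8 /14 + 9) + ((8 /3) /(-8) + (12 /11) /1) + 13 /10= 1710769440760397195527072962923178979173390165908487103783149809 /1628819347073921508446084626076669253520858768850856845955183630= 1.05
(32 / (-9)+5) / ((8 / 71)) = 923 / 72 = 12.82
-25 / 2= -12.50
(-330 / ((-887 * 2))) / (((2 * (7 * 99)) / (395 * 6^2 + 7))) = 71135 / 37254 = 1.91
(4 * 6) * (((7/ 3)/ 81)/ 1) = 56/ 81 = 0.69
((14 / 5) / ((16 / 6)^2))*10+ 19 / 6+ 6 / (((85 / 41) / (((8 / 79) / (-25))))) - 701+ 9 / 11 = -61434055979 / 88638000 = -693.09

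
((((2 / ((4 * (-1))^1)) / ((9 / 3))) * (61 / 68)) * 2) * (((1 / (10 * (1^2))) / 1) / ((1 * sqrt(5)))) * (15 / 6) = -61 * sqrt(5) / 4080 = -0.03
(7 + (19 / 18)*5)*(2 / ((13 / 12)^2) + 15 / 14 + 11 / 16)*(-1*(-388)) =108090301 / 6552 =16497.30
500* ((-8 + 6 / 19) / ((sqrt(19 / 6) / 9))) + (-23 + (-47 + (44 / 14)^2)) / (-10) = 1473 / 245 - 657000* sqrt(114) / 361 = -19425.68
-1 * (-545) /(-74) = -545 /74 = -7.36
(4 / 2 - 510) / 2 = -254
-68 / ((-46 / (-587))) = -867.74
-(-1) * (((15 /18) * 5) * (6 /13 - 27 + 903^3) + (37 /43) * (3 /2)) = 3429997451093 /1118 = 3067976253.21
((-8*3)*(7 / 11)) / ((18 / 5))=-140 / 33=-4.24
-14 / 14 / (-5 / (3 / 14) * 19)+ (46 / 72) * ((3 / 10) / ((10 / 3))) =3179 / 53200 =0.06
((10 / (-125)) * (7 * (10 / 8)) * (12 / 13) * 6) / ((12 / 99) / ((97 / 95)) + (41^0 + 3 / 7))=-2823282 / 1126775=-2.51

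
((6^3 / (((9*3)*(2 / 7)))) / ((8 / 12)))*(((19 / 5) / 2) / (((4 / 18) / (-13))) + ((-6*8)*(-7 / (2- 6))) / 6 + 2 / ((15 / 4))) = -52339 / 10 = -5233.90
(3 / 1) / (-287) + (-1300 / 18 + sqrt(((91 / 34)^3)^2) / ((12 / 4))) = -6684397777 / 101522232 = -65.84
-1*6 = -6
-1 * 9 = -9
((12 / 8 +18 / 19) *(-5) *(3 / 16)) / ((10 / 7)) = -1953 / 1216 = -1.61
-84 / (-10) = 42 / 5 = 8.40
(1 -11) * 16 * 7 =-1120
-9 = -9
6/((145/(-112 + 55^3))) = 997578/145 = 6879.85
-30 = -30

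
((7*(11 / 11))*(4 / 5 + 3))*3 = 399 / 5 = 79.80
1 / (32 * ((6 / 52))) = 0.27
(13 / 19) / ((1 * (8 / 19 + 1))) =13 / 27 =0.48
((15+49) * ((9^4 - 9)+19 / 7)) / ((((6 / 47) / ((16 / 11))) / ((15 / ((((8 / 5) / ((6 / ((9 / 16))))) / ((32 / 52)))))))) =883302809600 / 3003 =294140129.74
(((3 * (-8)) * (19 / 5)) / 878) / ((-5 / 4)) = 912 / 10975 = 0.08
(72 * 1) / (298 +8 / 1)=4 / 17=0.24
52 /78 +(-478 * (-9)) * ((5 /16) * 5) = 161341 /24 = 6722.54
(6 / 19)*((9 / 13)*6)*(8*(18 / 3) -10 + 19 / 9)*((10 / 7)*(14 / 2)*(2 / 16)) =855 / 13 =65.77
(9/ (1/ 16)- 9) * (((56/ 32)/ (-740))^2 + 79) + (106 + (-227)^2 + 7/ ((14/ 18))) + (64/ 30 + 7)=327603938177/ 5256960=62318.13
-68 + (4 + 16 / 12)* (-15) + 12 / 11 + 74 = -802 / 11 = -72.91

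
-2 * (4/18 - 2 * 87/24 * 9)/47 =2341/846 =2.77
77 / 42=11 / 6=1.83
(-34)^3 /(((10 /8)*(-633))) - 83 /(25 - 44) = 3249799 /60135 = 54.04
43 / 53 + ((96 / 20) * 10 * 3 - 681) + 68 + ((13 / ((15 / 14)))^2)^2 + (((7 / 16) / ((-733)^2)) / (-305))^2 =15645605294381387917849252013 / 737830221125478850080000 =21204.89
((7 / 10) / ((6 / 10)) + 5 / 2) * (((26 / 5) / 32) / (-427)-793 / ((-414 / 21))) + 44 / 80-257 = -108.96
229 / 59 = 3.88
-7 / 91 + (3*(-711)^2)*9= 177437870 / 13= 13649066.92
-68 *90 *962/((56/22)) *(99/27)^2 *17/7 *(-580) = 2146243356400/49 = 43800884824.49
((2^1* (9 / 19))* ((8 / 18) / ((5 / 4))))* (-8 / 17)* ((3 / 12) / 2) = -32 / 1615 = -0.02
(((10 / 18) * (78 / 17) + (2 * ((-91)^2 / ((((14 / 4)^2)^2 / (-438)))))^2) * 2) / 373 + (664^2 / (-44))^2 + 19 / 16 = 9986547288443908757 / 88425295728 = 112937674.75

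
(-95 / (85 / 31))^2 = 346921 / 289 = 1200.42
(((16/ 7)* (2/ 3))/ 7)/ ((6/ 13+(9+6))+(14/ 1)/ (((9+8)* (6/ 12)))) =7072/ 555807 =0.01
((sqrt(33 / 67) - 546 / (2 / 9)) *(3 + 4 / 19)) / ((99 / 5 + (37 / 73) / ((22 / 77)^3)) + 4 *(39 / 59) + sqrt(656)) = -196509503543666040 / 730540611884939 - 7242017209600 *sqrt(90651) / 48946220996290913 + 79979447921720 *sqrt(2211) / 48946220996290913 + 17793636283987200 *sqrt(41) / 730540611884939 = -113.00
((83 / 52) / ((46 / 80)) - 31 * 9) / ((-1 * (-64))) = -82591 / 19136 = -4.32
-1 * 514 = -514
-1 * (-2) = 2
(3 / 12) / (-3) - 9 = -109 / 12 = -9.08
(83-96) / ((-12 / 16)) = 52 / 3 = 17.33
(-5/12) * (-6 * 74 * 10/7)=1850/7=264.29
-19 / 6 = -3.17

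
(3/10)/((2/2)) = 3/10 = 0.30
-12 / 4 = -3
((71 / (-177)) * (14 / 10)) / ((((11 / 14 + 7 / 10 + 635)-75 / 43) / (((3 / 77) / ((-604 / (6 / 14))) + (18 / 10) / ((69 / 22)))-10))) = 1077415115167 / 129191560345320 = 0.01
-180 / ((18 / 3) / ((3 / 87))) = -30 / 29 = -1.03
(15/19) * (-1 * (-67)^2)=-67335/19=-3543.95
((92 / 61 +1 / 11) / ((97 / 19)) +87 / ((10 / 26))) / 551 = 2541908 / 6183265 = 0.41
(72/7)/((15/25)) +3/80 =9621/560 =17.18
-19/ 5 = -3.80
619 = 619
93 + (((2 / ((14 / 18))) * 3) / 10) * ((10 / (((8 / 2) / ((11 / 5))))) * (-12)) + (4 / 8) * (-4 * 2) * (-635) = 90373 / 35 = 2582.09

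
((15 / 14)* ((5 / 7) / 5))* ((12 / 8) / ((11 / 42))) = 135 / 154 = 0.88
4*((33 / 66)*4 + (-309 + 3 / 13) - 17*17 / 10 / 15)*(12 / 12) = -1203914 / 975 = -1234.78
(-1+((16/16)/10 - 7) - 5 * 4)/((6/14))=-651/10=-65.10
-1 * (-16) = 16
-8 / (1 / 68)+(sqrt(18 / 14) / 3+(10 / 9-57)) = -5399 / 9+sqrt(7) / 7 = -599.51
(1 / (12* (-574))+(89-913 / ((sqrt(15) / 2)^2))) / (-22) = 1773279 / 252560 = 7.02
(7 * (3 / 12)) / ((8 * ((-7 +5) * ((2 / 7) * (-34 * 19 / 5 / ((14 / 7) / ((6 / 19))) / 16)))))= 245 / 816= 0.30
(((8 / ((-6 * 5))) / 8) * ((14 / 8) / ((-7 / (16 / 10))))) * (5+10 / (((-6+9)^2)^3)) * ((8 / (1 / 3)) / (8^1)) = 731 / 3645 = 0.20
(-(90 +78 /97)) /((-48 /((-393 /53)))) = -144231 /10282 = -14.03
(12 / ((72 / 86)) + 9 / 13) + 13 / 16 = 9883 / 624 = 15.84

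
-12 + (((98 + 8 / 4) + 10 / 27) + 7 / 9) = 89.15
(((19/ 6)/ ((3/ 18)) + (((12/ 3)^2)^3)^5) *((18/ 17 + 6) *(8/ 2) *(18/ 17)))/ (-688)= -622577612487697377300/ 12427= -50098785908722730.93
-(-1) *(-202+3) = -199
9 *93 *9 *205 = 1544265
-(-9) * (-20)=-180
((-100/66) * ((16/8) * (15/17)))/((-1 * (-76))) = -125/3553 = -0.04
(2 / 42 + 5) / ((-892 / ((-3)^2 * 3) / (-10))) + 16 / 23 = 79831 / 35903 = 2.22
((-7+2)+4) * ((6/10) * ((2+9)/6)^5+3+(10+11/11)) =-342491/12960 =-26.43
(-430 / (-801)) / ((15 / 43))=3698 / 2403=1.54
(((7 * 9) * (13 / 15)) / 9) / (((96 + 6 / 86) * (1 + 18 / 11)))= 43043 / 1796985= 0.02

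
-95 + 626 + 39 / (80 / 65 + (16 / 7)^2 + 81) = 29606322 / 55709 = 531.45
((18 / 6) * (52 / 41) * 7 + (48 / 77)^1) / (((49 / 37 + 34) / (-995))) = -3168004380 / 4126199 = -767.78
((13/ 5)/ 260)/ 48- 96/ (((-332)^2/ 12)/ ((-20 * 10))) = 69126889/ 33067200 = 2.09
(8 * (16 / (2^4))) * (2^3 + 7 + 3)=144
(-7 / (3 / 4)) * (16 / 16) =-28 / 3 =-9.33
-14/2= -7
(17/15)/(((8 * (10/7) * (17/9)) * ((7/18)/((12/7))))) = 81/350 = 0.23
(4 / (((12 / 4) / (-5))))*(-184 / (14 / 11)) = 20240 / 21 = 963.81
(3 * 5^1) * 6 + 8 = 98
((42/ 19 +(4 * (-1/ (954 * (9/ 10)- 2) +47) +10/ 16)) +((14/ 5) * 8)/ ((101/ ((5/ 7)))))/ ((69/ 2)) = 12558044297/ 2268465252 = 5.54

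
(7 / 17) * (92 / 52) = 161 / 221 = 0.73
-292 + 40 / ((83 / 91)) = -20596 / 83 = -248.14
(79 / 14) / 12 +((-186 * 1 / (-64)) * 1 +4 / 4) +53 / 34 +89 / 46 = 2067883 / 262752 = 7.87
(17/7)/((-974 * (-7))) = 17/47726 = 0.00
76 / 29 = 2.62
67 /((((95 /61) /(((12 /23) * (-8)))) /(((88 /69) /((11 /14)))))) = -14647808 /50255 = -291.47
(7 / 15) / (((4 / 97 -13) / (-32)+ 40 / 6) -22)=-0.03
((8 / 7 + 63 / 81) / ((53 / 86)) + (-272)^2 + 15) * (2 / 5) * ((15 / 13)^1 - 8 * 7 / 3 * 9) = -9161450638 / 1855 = -4938787.41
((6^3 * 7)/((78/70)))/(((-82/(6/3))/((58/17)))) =-1023120/9061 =-112.91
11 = 11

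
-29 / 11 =-2.64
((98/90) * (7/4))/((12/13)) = 4459/2160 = 2.06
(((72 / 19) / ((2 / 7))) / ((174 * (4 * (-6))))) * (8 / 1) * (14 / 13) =-196 / 7163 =-0.03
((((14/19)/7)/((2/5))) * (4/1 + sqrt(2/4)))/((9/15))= 25 * sqrt(2)/114 + 100/57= 2.06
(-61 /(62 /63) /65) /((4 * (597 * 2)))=-1281 /6415760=-0.00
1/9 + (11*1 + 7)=163/9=18.11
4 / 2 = 2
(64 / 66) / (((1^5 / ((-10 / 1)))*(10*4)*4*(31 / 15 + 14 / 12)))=-20 / 1067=-0.02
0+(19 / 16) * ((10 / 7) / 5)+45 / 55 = 1.16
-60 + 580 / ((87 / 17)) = 160 / 3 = 53.33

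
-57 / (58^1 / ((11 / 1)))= -627 / 58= -10.81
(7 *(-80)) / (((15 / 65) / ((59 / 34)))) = -214760 / 51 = -4210.98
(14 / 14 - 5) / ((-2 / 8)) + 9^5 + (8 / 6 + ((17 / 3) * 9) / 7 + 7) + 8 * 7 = 1241869 / 21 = 59136.62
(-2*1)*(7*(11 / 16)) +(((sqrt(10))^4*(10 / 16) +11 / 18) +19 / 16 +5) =8593 / 144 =59.67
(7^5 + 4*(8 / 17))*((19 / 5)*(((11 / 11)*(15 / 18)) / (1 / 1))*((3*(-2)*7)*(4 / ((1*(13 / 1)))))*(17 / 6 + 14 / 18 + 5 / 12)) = -5510708035 / 1989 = -2770592.28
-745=-745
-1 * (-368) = 368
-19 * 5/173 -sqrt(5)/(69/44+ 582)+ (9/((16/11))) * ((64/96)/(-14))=-16349/19376 -44 * sqrt(5)/25677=-0.85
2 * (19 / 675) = 38 / 675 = 0.06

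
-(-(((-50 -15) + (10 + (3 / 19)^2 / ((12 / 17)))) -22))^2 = -12351432769 / 2085136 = -5923.56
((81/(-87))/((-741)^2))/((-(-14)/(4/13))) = -6/161002751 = -0.00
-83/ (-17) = 83/ 17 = 4.88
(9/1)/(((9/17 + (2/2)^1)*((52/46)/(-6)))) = -10557/338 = -31.23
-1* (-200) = 200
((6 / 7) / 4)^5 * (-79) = -19197 / 537824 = -0.04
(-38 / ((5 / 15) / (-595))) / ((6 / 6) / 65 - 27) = -2204475 / 877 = -2513.65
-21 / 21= -1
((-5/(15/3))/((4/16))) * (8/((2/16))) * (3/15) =-256/5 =-51.20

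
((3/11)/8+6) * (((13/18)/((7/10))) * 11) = 3835/56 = 68.48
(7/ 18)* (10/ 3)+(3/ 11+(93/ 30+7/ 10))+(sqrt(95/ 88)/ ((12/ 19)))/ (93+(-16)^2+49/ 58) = 551* sqrt(2090)/ 5356824+7973/ 1485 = 5.37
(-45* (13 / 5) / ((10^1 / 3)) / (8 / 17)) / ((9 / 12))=-1989 / 20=-99.45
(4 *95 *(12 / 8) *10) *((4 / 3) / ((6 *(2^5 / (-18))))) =-1425 / 2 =-712.50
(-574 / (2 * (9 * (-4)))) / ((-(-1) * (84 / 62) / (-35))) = -44485 / 216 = -205.95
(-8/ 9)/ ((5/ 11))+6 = 182/ 45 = 4.04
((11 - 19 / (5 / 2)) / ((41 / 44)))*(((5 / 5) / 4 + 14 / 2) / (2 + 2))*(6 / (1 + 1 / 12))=97614 / 2665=36.63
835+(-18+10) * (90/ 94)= 38885/ 47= 827.34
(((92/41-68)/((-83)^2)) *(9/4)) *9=-54594/282449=-0.19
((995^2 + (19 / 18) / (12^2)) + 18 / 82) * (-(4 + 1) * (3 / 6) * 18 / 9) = -526059804535 / 106272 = -4950126.13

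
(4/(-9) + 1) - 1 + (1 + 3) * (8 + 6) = 500/9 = 55.56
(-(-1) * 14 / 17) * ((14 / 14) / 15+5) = 1064 / 255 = 4.17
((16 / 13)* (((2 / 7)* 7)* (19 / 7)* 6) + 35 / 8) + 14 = 42561 / 728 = 58.46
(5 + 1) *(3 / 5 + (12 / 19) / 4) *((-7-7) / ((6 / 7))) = -7056 / 95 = -74.27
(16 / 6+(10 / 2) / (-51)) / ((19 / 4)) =524 / 969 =0.54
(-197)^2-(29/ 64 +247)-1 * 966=2406115/ 64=37595.55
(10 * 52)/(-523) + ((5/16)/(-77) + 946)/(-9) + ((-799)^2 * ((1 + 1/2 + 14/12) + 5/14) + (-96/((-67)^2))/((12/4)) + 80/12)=1930303.58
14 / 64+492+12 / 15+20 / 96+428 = 442189 / 480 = 921.23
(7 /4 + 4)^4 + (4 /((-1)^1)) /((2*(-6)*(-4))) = 839459 /768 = 1093.05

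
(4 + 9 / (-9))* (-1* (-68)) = 204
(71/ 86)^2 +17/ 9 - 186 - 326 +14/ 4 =-33676693/ 66564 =-505.93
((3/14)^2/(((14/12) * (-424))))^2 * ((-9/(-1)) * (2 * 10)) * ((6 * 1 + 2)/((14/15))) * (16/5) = 98415/2313332287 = 0.00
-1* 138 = -138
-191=-191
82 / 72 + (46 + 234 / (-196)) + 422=825455 / 1764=467.95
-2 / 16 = -1 / 8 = -0.12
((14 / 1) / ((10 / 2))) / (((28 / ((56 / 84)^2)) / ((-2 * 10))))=-8 / 9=-0.89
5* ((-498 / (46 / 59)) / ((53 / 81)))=-5949855 / 1219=-4880.93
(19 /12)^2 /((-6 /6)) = -361 /144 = -2.51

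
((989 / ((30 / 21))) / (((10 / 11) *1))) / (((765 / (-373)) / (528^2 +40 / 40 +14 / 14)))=-103515497.60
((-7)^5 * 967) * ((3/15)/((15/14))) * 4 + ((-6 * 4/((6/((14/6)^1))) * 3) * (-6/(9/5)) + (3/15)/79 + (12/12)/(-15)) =-23966642612/1975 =-12135008.92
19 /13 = 1.46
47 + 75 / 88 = 4211 / 88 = 47.85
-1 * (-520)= 520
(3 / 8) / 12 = 1 / 32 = 0.03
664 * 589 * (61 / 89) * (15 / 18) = 59642140 / 267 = 223378.80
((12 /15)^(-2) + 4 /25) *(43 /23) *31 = 918437 /9200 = 99.83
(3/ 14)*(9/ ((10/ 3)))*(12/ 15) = 81/ 175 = 0.46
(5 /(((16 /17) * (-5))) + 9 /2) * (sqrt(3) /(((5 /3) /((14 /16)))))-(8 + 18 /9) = -10 + 231 * sqrt(3) /128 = -6.87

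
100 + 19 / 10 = 1019 / 10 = 101.90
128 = 128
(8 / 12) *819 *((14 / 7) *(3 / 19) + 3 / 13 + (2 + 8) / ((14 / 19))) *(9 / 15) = 87876 / 19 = 4625.05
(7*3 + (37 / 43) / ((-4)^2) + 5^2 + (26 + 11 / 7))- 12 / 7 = 346323 / 4816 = 71.91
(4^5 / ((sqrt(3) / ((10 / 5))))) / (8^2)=18.48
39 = 39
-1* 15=-15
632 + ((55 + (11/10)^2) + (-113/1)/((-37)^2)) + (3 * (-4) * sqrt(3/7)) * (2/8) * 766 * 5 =94204649/136900-11490 * sqrt(21)/7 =-6833.84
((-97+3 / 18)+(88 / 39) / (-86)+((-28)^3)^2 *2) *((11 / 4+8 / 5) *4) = 18748615039317 / 1118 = 16769780893.84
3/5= 0.60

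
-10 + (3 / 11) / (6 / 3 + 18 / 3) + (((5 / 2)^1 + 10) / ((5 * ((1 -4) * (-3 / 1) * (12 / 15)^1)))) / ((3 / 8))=-9.04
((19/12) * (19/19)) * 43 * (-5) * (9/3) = -4085/4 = -1021.25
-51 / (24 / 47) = -799 / 8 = -99.88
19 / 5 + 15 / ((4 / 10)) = 413 / 10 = 41.30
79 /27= 2.93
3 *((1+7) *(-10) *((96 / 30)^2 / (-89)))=12288 / 445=27.61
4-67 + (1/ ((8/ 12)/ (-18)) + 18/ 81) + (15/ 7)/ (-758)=-4287383/ 47754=-89.78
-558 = -558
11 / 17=0.65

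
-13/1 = -13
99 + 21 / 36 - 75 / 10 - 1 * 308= -215.92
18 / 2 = 9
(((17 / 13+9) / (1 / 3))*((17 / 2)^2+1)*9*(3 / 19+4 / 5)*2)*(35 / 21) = 65092.26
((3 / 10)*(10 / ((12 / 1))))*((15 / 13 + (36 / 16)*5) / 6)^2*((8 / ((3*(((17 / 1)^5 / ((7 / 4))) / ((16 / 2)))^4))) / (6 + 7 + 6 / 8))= 44394490 / 22666218554873511957433728777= 0.00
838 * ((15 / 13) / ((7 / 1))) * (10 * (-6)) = -754200 / 91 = -8287.91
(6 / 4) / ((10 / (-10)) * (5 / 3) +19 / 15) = -3.75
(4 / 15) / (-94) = -0.00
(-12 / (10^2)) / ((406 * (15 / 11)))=-11 / 50750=-0.00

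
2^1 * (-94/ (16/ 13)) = -611/ 4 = -152.75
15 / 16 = 0.94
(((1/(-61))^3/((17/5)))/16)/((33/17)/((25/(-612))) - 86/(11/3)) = 0.00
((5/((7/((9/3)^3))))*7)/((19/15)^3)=455625/6859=66.43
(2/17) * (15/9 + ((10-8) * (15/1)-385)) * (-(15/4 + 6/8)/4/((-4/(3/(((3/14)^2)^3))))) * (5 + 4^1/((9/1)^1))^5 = -140907625615108240/81310473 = -1732957888.65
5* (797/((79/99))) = 394515/79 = 4993.86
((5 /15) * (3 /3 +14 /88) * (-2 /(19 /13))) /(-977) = 221 /408386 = 0.00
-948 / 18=-158 / 3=-52.67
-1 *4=-4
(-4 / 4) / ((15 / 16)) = -16 / 15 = -1.07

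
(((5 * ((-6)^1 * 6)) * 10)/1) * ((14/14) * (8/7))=-14400/7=-2057.14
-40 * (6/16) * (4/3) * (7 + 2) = -180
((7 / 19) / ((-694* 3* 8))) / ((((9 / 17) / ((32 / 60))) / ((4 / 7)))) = -34 / 2670165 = -0.00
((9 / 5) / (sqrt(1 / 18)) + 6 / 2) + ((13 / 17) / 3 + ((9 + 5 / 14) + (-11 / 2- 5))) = 754 / 357 + 27* sqrt(2) / 5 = 9.75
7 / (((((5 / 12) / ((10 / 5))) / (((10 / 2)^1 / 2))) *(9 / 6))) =56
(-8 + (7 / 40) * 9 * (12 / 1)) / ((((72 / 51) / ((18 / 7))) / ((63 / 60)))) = 16677 / 800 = 20.85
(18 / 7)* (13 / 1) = 234 / 7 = 33.43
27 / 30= 9 / 10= 0.90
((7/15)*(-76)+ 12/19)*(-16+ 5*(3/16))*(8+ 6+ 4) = 897243/95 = 9444.66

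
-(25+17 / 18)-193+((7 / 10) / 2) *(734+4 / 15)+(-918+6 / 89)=-17619671 / 20025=-879.88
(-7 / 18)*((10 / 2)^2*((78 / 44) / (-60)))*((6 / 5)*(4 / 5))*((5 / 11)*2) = 91 / 363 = 0.25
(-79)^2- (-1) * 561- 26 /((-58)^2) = 11440951 /1682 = 6801.99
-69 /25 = -2.76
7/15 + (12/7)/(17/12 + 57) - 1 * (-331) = 24399764/73605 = 331.50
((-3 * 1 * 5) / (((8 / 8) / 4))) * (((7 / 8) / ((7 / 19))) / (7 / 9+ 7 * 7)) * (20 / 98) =-12825 / 21952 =-0.58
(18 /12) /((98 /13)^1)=39 /196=0.20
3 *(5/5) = 3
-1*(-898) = 898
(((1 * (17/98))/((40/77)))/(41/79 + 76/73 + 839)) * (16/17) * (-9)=-570933/169662850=-0.00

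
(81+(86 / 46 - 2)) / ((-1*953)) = -1860 / 21919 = -0.08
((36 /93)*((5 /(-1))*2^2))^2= 57600 /961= 59.94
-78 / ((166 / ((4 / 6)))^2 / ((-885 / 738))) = 3835 / 2542041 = 0.00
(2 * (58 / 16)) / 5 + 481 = 9649 / 20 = 482.45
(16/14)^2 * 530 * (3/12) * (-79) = -669920/49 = -13671.84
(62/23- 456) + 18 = -10012/23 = -435.30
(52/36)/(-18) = -13/162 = -0.08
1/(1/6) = 6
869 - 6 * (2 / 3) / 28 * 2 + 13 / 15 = 91306 / 105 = 869.58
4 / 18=2 / 9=0.22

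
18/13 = 1.38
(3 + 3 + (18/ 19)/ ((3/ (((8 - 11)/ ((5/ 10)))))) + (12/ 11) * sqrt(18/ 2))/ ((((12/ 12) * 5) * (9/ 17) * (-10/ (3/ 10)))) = -4369/ 52250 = -0.08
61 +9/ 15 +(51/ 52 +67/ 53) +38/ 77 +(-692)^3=-351607509334349/ 1061060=-331373823.66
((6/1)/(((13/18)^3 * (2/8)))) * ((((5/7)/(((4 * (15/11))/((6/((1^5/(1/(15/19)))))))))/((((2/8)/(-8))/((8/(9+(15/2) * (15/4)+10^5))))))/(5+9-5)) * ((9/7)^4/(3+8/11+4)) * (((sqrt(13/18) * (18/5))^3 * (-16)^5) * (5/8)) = 566731881599584960512 * sqrt(26)/24152218683604375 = 119648.51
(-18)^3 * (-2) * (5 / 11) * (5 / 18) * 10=162000 / 11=14727.27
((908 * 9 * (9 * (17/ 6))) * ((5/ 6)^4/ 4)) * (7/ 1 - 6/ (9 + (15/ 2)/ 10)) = 200185625/ 1248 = 160405.15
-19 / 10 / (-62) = 19 / 620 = 0.03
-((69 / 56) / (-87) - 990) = 1607783 / 1624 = 990.01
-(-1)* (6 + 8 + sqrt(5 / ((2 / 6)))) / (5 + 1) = sqrt(15) / 6 + 7 / 3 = 2.98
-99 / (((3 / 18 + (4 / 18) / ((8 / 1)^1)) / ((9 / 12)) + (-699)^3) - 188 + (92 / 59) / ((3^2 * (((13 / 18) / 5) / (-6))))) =2050191 / 7072792275154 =0.00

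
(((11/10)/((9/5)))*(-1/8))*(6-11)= 55/144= 0.38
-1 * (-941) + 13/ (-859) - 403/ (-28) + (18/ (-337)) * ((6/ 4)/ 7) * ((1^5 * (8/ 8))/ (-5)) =955.38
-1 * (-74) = 74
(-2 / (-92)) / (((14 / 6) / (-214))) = -321 / 161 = -1.99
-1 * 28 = -28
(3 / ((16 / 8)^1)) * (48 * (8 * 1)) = 576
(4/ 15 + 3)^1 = 49/ 15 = 3.27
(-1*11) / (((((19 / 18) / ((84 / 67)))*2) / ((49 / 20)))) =-16.00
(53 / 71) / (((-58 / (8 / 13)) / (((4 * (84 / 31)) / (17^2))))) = -71232 / 239805553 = -0.00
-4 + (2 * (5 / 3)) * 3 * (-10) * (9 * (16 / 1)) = -14404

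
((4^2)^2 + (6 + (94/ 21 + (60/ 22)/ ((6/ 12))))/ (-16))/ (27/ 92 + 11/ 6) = 5419352/ 45199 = 119.90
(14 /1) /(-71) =-14 /71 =-0.20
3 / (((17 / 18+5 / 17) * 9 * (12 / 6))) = 0.13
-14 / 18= -7 / 9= -0.78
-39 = -39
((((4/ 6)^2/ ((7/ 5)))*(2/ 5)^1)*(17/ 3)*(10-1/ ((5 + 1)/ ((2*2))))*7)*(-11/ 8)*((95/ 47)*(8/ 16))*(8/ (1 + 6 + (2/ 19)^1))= -7560784/ 102789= -73.56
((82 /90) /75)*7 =287 /3375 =0.09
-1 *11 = -11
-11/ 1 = -11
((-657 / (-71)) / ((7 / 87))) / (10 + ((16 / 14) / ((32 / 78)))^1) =114318 / 12709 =9.00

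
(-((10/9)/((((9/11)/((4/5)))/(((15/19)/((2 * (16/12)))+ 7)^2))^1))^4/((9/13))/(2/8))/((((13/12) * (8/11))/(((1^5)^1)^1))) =-368481590320066152840412230971/4491796683643936118784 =-82034343.11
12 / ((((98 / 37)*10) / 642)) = 71262 / 245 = 290.87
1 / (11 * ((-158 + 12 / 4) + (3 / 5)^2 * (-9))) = -0.00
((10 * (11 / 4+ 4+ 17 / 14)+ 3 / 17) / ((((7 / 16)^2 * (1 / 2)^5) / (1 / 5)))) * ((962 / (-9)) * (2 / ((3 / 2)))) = -299419467776 / 787185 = -380367.34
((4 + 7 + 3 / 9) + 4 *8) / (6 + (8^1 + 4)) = 65 / 27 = 2.41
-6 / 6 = -1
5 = 5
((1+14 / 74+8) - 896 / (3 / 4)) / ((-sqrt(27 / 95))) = 131588 * sqrt(285) / 999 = 2223.68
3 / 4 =0.75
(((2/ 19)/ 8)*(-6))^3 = -27/ 54872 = -0.00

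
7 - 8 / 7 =5.86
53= 53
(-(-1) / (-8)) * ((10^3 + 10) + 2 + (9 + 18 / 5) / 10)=-50663 / 400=-126.66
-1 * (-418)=418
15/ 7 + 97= 694/ 7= 99.14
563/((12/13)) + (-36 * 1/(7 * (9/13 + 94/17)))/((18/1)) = 70440071/115500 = 609.87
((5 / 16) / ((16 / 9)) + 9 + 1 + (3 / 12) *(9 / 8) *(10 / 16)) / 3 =1325 / 384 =3.45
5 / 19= 0.26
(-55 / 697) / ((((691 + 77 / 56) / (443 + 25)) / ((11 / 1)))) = -2265120 / 3860683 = -0.59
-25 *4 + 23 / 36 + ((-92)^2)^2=2579011079 / 36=71639196.64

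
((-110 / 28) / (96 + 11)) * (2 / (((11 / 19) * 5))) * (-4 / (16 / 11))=209 / 2996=0.07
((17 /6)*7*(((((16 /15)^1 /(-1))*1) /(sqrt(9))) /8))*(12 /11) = -476 /495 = -0.96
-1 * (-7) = 7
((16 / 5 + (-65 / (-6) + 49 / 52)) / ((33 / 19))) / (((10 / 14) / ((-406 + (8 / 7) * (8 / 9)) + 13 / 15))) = -28252168883 / 5791500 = -4878.21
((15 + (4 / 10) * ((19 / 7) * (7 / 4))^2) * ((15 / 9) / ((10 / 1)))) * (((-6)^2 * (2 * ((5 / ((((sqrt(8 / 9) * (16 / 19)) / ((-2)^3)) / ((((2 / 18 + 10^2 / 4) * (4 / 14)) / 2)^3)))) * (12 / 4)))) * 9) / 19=-1386624017 * sqrt(2) / 2058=-952858.35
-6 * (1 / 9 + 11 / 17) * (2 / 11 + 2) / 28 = -464 / 1309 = -0.35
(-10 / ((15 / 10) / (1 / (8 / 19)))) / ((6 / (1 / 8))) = -0.33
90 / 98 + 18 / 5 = 1107 / 245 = 4.52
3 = 3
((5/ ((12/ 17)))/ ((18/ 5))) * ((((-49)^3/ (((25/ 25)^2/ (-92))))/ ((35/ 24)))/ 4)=32857685/ 9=3650853.89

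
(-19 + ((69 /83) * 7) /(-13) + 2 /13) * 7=-145726 /1079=-135.06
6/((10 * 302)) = 3/1510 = 0.00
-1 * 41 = -41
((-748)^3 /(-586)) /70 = 104627248 /10255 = 10202.56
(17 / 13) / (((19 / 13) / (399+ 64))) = 7871 / 19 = 414.26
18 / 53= 0.34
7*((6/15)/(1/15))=42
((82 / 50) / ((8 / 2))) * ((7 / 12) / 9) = 287 / 10800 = 0.03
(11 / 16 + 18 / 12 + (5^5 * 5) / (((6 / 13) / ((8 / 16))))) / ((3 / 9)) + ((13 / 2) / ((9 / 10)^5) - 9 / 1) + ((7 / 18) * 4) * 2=47988348917 / 944784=50792.93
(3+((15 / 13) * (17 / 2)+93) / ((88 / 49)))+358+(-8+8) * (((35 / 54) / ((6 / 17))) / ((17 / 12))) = 86995 / 208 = 418.25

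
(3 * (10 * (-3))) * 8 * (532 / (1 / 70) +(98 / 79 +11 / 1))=-2118907440 / 79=-26821613.16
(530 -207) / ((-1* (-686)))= 323 / 686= 0.47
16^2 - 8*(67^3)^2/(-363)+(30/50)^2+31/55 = 18091678765382/9075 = 1993573417.67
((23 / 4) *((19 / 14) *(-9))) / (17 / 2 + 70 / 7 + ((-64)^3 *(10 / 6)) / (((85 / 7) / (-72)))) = -66861 / 2466268364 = -0.00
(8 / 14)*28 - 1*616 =-600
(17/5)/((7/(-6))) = -102/35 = -2.91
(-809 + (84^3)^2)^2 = 123410306448875921071249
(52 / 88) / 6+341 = 45025 / 132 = 341.10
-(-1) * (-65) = -65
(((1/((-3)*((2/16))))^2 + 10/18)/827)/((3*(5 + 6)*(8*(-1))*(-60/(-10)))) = -23/3929904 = -0.00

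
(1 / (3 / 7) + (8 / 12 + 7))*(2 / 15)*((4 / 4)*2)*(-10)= -80 / 3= -26.67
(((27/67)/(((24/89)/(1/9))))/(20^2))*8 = 89/26800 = 0.00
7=7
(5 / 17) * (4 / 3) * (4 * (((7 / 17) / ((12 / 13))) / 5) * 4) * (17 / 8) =182 / 153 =1.19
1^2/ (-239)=-1/ 239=-0.00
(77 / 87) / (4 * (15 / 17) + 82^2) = 1309 / 9950016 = 0.00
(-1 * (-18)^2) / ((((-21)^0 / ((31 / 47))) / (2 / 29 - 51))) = 14834988 / 1363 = 10884.07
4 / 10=0.40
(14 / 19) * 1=0.74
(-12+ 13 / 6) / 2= -59 / 12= -4.92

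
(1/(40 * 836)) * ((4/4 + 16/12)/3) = 7/300960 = 0.00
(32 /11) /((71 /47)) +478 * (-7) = -2611722 /781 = -3344.07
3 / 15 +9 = 46 / 5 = 9.20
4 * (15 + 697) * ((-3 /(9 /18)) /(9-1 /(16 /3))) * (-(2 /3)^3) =729088 /1269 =574.54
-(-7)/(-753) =-7/753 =-0.01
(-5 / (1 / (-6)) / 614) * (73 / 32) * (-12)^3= -59130 / 307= -192.61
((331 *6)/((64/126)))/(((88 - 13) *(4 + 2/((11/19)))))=229383/32800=6.99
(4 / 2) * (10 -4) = 12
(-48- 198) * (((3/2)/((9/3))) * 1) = -123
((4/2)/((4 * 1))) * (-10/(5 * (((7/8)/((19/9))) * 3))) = -152/189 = -0.80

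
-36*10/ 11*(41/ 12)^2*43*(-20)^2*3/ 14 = -108424500/ 77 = -1408110.39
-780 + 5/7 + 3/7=-778.86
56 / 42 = 4 / 3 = 1.33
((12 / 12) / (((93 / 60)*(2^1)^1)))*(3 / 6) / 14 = 5 / 434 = 0.01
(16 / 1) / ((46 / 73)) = 25.39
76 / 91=0.84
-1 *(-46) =46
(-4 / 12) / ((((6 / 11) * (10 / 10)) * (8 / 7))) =-77 / 144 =-0.53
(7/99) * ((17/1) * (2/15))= 238/1485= 0.16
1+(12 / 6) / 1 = 3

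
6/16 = 3/8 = 0.38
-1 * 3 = -3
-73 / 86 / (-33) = 73 / 2838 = 0.03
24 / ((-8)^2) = 3 / 8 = 0.38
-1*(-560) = 560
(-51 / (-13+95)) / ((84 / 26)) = -221 / 1148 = -0.19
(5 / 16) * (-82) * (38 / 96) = -3895 / 384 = -10.14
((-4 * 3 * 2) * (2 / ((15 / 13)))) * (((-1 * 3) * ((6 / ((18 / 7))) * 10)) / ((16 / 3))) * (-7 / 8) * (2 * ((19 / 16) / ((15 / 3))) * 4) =-907.72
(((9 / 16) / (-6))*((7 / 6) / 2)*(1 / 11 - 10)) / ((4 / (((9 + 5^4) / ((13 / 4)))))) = 241871 / 9152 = 26.43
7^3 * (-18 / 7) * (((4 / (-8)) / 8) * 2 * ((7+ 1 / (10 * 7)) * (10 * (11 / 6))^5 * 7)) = 2421703755625 / 216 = 11211591461.23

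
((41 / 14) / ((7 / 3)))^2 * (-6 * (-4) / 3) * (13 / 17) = 393354 / 40817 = 9.64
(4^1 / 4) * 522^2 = 272484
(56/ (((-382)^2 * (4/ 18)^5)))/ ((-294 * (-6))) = 6561/ 16343488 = 0.00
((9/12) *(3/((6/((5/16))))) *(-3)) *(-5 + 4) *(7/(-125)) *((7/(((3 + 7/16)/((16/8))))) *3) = -1323/5500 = -0.24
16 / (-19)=-16 / 19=-0.84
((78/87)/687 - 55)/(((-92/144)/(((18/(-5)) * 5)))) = -236679624/152743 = -1549.53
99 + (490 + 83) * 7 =4110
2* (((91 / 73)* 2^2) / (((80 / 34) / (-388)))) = -600236 / 365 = -1644.48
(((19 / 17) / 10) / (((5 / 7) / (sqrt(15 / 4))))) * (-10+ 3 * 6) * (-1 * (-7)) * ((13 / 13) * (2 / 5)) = 3724 * sqrt(15) / 2125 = 6.79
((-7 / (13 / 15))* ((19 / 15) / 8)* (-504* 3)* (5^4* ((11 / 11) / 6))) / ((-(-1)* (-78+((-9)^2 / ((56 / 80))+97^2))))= 36658125 / 1719302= 21.32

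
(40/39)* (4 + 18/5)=304/39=7.79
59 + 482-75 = 466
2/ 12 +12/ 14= 1.02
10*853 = 8530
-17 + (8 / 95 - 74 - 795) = -84162 / 95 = -885.92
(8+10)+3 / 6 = 37 / 2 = 18.50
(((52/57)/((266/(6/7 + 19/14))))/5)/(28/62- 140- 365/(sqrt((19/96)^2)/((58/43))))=-41323/71475299910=-0.00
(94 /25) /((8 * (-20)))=-47 /2000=-0.02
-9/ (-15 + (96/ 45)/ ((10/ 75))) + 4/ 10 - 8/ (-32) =-167/ 20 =-8.35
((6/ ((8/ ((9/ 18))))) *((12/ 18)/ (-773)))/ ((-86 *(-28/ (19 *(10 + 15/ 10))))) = -437/ 14891072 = -0.00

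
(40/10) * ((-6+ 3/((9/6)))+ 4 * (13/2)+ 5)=108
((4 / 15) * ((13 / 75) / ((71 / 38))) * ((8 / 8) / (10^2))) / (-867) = -494 / 1731290625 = -0.00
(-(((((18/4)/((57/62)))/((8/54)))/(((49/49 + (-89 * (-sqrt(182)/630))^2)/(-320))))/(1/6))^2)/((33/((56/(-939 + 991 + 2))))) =-403603607215872000000/68482795136459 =-5893503.71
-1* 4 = -4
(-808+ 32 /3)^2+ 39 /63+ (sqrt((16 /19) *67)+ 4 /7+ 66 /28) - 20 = 4 *sqrt(1273) /19+ 80101223 /126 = 635731.50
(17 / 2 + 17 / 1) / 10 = 51 / 20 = 2.55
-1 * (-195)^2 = -38025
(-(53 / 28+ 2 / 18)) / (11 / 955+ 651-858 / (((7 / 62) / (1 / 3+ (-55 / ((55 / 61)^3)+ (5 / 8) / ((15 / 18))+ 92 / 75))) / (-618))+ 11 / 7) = 0.00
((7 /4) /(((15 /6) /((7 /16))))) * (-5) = -49 /32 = -1.53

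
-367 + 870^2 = 756533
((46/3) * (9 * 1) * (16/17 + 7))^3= 6466042647000/4913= 1316108822.92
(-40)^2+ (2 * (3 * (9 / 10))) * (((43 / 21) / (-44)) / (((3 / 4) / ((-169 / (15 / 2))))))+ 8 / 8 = 3096459 / 1925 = 1608.55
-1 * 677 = -677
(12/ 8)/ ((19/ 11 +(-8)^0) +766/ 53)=1749/ 20032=0.09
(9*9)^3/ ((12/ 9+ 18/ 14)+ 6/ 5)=139155.37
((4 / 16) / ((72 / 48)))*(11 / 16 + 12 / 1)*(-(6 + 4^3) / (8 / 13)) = -92365 / 384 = -240.53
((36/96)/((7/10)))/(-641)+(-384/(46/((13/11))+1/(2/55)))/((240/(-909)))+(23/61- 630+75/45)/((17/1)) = -7253129949539/482145828780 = -15.04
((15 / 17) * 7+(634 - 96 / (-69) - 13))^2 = 60402892900 / 152881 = 395097.45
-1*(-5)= 5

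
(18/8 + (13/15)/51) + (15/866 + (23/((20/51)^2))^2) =237115560122921/10599840000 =22369.73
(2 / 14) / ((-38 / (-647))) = 647 / 266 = 2.43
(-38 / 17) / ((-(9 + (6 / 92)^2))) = 80408 / 323901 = 0.25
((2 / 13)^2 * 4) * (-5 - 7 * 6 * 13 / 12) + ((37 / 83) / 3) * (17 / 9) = -1704427 / 378729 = -4.50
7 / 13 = 0.54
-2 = -2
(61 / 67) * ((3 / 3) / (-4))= -61 / 268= -0.23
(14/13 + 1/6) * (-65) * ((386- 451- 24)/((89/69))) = 11155/2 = 5577.50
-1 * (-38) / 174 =19 / 87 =0.22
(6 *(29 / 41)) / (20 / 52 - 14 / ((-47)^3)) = 78282542 / 7097059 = 11.03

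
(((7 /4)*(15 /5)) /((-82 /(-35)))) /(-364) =-105 /17056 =-0.01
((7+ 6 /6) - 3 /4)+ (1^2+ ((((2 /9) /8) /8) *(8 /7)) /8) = 16633 /2016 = 8.25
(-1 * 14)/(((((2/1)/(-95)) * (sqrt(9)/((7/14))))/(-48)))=-5320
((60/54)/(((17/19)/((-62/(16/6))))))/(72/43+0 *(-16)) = -126635/7344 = -17.24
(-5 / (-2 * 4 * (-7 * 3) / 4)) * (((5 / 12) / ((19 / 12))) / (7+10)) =-0.00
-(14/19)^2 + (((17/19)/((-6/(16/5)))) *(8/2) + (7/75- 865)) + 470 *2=1966772/27075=72.64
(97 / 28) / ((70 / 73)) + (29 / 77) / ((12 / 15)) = 4.08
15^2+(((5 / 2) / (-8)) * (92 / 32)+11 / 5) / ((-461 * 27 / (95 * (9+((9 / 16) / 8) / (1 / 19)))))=224.90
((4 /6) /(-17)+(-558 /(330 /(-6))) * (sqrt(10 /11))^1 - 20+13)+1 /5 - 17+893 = 558 * sqrt(110) /605+221636 /255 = 878.83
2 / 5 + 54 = 272 / 5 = 54.40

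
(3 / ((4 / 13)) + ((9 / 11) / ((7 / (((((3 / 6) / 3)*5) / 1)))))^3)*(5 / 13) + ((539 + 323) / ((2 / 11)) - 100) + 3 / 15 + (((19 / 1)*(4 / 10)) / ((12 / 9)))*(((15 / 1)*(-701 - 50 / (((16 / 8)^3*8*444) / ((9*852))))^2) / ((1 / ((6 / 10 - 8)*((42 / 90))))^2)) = 3954282698981778685219 / 7596709120000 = 520525748.26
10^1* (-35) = -350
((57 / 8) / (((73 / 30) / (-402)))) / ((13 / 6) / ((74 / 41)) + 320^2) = -569430 / 49537727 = -0.01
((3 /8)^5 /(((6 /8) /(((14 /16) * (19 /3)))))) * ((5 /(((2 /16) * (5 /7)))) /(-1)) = -25137 /8192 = -3.07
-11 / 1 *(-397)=4367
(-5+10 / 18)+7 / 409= -4.43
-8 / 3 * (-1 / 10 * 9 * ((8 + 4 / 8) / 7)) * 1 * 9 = 26.23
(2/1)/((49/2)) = 4/49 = 0.08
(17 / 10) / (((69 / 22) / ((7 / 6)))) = 1309 / 2070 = 0.63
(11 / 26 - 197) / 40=-5111 / 1040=-4.91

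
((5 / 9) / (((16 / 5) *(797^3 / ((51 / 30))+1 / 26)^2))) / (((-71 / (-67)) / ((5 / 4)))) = 409043375 / 177140336461706335559996016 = 0.00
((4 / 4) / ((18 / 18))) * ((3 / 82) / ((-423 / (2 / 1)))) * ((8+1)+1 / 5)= -46 / 28905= -0.00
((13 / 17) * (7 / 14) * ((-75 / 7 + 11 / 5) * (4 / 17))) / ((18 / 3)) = -3874 / 30345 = -0.13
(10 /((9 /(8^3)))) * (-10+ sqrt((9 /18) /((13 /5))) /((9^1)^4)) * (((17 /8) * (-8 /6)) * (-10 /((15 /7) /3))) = -6092800 /27+ 304640 * sqrt(130) /2302911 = -225657.75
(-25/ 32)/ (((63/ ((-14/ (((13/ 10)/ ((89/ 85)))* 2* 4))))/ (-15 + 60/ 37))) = -122375/ 523328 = -0.23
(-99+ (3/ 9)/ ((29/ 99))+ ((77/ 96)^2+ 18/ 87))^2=672249309028441/ 71430045696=9411.30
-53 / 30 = -1.77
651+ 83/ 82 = 53465/ 82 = 652.01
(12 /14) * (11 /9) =22 /21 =1.05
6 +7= 13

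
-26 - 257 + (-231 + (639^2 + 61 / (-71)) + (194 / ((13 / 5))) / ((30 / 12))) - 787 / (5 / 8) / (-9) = 16945278928 / 41535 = 407975.90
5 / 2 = 2.50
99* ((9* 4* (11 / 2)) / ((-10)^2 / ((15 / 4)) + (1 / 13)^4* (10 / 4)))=3359116332 / 4569775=735.07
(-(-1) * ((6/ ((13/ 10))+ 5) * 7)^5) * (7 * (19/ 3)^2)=1296120880126953125/ 3341637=387870040979.00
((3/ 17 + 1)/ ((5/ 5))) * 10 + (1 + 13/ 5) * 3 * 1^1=22.56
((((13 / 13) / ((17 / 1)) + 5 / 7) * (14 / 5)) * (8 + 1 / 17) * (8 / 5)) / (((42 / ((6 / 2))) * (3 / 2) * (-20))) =-50416 / 758625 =-0.07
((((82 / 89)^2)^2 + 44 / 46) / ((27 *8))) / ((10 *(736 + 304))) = 413711 / 554139472512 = 0.00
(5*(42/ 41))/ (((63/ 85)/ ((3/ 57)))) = 850/ 2337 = 0.36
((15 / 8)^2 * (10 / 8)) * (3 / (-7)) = -3375 / 1792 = -1.88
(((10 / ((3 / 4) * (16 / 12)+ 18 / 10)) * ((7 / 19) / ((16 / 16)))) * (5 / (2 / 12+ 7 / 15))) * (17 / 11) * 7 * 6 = 2677500 / 3971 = 674.26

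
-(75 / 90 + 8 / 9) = -31 / 18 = -1.72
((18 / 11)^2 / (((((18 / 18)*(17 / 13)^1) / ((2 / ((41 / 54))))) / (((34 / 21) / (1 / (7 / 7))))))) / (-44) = -75816 / 381997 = -0.20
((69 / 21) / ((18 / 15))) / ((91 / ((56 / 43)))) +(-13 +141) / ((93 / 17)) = 8528948 / 363909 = 23.44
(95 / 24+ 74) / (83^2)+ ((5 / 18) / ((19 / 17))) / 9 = 3302083 / 84817368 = 0.04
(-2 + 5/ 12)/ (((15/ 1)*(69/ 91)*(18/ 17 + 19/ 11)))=-323323/ 6470820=-0.05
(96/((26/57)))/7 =2736/91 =30.07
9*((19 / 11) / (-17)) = -171 / 187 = -0.91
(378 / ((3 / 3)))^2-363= 142521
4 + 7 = 11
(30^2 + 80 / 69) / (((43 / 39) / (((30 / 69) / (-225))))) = -323336 / 204723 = -1.58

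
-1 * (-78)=78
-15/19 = -0.79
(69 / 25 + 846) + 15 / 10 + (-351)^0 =42563 / 50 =851.26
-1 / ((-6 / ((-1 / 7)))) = -0.02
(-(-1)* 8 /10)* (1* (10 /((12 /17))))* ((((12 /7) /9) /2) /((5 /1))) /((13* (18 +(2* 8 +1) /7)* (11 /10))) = 136 /184041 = 0.00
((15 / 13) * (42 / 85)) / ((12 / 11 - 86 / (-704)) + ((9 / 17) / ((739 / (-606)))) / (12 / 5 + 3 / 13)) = 622746432 / 1144758407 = 0.54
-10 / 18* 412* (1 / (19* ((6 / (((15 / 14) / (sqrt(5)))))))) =-515* sqrt(5) / 1197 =-0.96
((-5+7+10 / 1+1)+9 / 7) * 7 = 100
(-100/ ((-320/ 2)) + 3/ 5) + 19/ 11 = 1299/ 440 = 2.95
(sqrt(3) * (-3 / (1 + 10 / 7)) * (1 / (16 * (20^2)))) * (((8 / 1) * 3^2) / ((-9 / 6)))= 63 * sqrt(3) / 6800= 0.02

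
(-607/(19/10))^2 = 36844900/361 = 102063.43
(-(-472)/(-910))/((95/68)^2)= -1091264/4106375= -0.27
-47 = -47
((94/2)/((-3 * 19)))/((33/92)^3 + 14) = -36598336/623441433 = -0.06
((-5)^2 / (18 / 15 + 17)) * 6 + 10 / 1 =1660 / 91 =18.24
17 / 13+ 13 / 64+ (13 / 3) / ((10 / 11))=78343 / 12480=6.28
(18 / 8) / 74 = 9 / 296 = 0.03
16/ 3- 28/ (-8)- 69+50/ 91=-32551/ 546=-59.62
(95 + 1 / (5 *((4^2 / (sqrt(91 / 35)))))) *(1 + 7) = sqrt(65) / 50 + 760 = 760.16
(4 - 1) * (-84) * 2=-504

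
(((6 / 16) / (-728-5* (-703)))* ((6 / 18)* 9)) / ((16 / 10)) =15 / 59456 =0.00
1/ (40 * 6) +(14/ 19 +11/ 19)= 6019/ 4560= 1.32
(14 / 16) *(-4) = -7 / 2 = -3.50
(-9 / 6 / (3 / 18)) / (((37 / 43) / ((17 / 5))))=-6579 / 185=-35.56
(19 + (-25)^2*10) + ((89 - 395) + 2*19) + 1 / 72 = 432073 / 72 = 6001.01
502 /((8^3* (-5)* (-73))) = 251 /93440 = 0.00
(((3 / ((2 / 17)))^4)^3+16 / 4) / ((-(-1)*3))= 309629344375621431985 / 12288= 25197700551401483.72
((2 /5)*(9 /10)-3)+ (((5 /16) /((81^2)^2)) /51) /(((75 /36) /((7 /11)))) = -2125130522293 /804973682700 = -2.64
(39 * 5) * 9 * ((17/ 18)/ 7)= 236.79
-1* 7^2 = -49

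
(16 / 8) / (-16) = -1 / 8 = -0.12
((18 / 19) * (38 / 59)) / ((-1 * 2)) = -18 / 59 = -0.31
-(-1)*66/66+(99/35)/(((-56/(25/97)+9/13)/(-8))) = 544217/492737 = 1.10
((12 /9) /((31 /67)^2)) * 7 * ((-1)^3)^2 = 125692 /2883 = 43.60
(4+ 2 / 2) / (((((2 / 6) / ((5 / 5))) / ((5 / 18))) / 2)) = 25 / 3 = 8.33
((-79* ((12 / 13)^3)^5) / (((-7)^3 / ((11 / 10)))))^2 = 44814333626336991679294107756911394816 / 7705996686994309366095287388034384545025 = 0.01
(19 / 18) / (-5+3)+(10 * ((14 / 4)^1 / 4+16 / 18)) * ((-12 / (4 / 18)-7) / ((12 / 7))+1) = -263753 / 432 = -610.54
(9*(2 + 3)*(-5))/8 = -225/8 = -28.12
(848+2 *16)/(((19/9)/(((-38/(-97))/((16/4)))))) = 3960/97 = 40.82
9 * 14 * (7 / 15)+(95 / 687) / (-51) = 58.80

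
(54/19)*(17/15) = 306/95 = 3.22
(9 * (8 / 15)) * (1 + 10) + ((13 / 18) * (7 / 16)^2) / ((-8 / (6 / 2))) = 3240847 / 61440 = 52.75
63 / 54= 7 / 6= 1.17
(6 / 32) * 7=21 / 16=1.31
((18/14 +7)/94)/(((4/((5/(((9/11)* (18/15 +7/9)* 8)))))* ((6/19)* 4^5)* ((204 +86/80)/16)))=757625/368934978048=0.00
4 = 4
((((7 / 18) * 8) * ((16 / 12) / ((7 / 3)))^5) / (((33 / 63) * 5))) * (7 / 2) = 2048 / 8085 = 0.25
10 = 10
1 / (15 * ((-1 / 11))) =-11 / 15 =-0.73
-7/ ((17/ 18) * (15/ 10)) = -84/ 17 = -4.94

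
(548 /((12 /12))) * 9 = 4932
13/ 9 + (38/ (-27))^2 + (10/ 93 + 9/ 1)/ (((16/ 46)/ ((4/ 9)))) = 680801/ 45198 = 15.06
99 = 99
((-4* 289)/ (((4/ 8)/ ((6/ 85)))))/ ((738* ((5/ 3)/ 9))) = -1224/ 1025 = -1.19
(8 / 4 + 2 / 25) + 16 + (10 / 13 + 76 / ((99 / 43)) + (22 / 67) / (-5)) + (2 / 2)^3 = 113808613 / 2155725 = 52.79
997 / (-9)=-997 / 9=-110.78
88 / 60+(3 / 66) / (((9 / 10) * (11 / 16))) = 8386 / 5445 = 1.54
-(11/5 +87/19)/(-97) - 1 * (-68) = 627264/9215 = 68.07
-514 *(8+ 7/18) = -38807/9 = -4311.89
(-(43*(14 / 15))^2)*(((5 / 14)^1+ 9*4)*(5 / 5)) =-13175974 / 225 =-58559.88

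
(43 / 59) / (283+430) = 43 / 42067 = 0.00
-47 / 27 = -1.74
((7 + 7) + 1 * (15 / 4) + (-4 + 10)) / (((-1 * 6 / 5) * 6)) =-475 / 144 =-3.30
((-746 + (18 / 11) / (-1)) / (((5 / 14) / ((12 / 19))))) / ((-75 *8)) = 57568 / 26125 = 2.20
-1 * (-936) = 936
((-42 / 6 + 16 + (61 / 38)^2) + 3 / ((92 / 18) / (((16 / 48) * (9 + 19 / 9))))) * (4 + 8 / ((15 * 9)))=55.82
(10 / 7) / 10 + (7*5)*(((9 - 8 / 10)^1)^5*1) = 5676954474 / 4375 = 1297589.59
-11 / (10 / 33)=-363 / 10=-36.30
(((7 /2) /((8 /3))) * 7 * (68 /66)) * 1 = 9.47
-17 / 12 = -1.42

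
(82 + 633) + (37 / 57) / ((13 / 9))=176716 / 247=715.45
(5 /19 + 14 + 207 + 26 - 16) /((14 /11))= 24167 /133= 181.71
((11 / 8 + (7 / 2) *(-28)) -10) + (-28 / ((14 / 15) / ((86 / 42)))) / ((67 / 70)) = -91551 / 536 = -170.80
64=64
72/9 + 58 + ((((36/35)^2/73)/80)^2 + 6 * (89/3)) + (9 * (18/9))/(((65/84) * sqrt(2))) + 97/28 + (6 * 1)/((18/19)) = 270.25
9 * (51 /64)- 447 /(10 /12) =-529.23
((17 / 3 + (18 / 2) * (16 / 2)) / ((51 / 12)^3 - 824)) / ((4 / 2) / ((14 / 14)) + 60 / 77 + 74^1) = -143528 / 106023591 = -0.00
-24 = -24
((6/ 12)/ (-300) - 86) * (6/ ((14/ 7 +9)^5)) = -4691/ 1464100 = -0.00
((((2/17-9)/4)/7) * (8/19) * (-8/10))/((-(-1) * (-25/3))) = -3624/282625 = -0.01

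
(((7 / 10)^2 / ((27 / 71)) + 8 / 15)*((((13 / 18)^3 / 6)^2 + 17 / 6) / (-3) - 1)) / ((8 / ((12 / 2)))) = -2.66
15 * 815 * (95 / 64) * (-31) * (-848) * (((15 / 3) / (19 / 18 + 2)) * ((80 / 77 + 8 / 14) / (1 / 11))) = 1064741631750 / 77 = 13827813399.35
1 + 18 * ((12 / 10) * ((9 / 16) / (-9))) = -7 / 20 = -0.35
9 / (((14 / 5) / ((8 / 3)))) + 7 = 109 / 7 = 15.57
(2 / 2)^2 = 1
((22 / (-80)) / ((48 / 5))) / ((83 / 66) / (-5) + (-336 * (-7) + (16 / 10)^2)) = -3025 / 248614976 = -0.00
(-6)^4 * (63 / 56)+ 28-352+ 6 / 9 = 3404 / 3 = 1134.67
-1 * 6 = -6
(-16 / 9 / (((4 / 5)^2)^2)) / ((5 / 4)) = -125 / 36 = -3.47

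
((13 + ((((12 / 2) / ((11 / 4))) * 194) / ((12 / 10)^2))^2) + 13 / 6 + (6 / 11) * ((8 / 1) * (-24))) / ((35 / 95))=510244829 / 2178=234272.19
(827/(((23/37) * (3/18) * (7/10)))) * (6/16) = 1376955/322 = 4276.26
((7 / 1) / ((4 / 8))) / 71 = 14 / 71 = 0.20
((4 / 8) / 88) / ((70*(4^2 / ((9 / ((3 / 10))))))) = 0.00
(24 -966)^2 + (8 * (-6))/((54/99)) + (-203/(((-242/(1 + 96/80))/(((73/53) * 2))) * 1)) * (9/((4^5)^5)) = 2912038260142873992366331/3281998228446248960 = 887276.00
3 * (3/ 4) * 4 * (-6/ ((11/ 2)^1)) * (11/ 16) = -27/ 4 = -6.75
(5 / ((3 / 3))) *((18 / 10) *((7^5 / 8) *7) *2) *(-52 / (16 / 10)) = -68824665 / 8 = -8603083.12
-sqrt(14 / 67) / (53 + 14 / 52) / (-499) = 26*sqrt(938) / 46304705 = 0.00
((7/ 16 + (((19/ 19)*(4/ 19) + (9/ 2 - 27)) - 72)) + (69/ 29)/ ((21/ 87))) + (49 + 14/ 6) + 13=-125519/ 6384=-19.66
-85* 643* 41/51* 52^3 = -18534243520/3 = -6178081173.33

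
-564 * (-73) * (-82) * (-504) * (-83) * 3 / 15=-141229182528 / 5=-28245836505.60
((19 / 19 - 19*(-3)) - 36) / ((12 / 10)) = 55 / 3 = 18.33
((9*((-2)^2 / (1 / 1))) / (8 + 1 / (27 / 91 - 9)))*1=28512 / 6245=4.57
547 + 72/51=9323/17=548.41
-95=-95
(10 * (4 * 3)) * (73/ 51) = 2920/ 17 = 171.76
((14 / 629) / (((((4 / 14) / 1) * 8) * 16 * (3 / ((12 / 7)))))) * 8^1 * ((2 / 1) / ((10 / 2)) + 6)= 56 / 3145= 0.02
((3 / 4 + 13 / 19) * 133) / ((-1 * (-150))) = 763 / 600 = 1.27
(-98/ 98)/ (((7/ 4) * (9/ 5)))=-0.32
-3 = -3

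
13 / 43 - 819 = -35204 / 43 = -818.70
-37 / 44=-0.84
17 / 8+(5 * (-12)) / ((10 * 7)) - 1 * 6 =-265 / 56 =-4.73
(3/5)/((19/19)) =3/5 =0.60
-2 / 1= -2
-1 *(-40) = 40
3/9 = 1/3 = 0.33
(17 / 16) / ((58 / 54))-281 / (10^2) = -21121 / 11600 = -1.82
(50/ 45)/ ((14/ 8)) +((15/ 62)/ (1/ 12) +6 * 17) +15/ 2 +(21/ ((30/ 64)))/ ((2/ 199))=89264563/ 19530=4570.64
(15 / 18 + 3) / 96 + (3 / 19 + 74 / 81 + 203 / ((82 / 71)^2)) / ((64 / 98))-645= -135861251617 / 331143552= -410.28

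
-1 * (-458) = 458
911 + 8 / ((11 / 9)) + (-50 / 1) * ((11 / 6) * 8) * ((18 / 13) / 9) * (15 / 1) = -110791 / 143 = -774.76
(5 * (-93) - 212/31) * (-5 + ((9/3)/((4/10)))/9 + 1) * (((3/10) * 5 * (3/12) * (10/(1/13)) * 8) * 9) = 162579105/31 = 5244487.26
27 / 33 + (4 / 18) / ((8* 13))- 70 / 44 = -3967 / 5148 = -0.77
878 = 878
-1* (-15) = 15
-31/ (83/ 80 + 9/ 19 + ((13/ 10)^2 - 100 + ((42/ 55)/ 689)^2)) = 87310686320/ 272631320461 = 0.32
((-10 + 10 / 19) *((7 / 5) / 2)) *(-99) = 12474 / 19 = 656.53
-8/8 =-1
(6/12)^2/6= 0.04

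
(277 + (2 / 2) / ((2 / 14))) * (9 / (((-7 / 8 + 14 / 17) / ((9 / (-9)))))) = 347616 / 7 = 49659.43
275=275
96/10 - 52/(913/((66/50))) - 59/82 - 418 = -69624477/170150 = -409.19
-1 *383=-383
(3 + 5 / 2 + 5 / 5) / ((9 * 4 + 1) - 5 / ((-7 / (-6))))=0.20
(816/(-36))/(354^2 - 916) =-17/93300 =-0.00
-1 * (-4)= 4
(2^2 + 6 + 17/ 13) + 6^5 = 7787.31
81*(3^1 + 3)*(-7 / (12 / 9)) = -5103 / 2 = -2551.50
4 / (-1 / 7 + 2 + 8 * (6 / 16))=14 / 17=0.82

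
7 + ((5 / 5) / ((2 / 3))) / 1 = 17 / 2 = 8.50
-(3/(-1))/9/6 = 1/18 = 0.06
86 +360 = 446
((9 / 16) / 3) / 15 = 0.01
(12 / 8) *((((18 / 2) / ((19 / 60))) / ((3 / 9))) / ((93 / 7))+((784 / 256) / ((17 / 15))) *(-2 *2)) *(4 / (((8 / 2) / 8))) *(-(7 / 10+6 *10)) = 64053675 / 20026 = 3198.53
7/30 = 0.23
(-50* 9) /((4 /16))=-1800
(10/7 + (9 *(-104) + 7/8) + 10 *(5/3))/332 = -154061/55776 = -2.76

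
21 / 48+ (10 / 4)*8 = 327 / 16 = 20.44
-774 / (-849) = 258 / 283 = 0.91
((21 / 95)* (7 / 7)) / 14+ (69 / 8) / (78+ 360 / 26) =33181 / 302480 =0.11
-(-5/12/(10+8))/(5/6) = 1/36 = 0.03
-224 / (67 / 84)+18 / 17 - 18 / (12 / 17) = -695421 / 2278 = -305.28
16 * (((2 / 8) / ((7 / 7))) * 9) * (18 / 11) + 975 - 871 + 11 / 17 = 163.56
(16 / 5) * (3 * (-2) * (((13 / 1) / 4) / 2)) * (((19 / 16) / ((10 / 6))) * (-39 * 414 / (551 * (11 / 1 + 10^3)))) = 314847 / 488650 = 0.64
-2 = -2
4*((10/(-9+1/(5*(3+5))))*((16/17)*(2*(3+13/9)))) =-37.29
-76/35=-2.17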